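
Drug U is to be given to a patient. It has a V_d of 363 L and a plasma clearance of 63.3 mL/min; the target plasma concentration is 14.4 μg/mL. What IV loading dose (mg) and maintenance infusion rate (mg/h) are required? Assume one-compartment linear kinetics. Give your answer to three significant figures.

(a) 5230 mg; (b) 54.7 mg/h

Loading dose = Vd × C = 363.0 × 14.4 = 5227 mg
Convert clearance: 63.3 mL/min × 60 min/h ÷ 1000 mL/L = 3.798 L/h
Infusion rate = 3.798 L/h × 14.4 mg/L = 54.69 mg/h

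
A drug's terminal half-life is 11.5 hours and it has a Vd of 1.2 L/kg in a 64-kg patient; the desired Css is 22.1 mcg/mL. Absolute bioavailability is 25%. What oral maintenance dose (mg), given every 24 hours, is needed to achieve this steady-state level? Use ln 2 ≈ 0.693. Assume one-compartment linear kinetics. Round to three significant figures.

9820 mg

Vd = 1.2 L/kg × 64 kg = 76.80 L
k = 0.693/11.5 = 0.06026 h⁻¹, so CL = k·Vd = 0.06026 × 76.80 = 4.628 L/h
D = CL × Css × τ / F = 4.628 × 22.1 × 24 / 0.25 = 9819 mg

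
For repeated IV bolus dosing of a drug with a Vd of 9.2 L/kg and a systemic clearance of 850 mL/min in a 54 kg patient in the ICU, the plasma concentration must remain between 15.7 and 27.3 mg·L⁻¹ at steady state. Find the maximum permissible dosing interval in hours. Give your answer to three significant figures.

5.39 h

Vd(total) = 54 kg × 9.2 L/kg = 496.8 L
CL = 850 mL/min × 60/1000 = 51.00 L/h
k = CL / Vd = 51.00 / 496.8 = 0.1027 h⁻¹
Between IV bolus doses, concentration decays as C = C₀·e^(−kτ), so C_peak/C_trough = e^(kτ).
τ_max = ln(C_peak/C_trough) / k = ln(27.3/15.7) / 0.1027 = 0.5532 / 0.1027 = 5.387 h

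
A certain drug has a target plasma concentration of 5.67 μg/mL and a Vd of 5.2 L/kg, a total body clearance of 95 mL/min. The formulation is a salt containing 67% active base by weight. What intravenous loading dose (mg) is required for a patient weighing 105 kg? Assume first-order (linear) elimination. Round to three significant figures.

Vd(total) = 105 kg × 5.2 L/kg = 546.0 L
LD = Vd × C / S = 546.0 × 5.670 / 0.67 = 4621 mg

4620 mg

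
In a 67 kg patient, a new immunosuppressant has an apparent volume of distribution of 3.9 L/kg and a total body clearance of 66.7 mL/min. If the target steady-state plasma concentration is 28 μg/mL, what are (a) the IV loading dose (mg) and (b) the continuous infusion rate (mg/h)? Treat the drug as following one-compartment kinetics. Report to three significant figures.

Vd(total) = 67 kg × 3.9 L/kg = 261.3 L
Loading: fill Vd to C_target → 261.3 L × 28 mg/L = 7316 mg
CL = 66.7 mL/min = 66.7 × 0.06 = 4.002 L/h
Infusion rate = 4.002 L/h × 28 mg/L = 112.1 mg/h

(a) 7320 mg; (b) 112 mg/h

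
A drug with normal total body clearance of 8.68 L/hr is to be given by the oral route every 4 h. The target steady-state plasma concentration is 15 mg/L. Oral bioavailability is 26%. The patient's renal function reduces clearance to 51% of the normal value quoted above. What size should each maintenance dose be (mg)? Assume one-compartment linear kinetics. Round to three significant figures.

Patient clearance = 0.51 × 8.680 = 4.427 L/h
D = CL × Css × τ / F = 4.427 × 15 × 4 / 0.26 = 1022 mg

1020 mg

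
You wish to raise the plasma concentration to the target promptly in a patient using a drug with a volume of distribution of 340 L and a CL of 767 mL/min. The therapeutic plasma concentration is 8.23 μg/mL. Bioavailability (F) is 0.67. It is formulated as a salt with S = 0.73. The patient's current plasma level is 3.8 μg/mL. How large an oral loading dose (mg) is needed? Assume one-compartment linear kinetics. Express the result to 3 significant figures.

LD is governed by Vd — clearance does not enter the loading-dose calculation.
Concentration deficit ΔC = 8.23 − 3.8 = 4.430 mg/L
LD = Vd × ΔC / F / S = 340.0 × 4.430 / 0.67 / 0.73 = 3080 mg

3080 mg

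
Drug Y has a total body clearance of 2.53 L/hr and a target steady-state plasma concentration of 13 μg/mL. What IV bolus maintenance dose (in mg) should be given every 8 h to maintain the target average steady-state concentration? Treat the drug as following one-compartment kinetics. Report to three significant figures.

263 mg

At steady state, dose per interval replaces the amount cleared in that interval: D/τ = CL·Css.
D = CL × Css × τ = 2.530 × 13 × 8 = 263.1 mg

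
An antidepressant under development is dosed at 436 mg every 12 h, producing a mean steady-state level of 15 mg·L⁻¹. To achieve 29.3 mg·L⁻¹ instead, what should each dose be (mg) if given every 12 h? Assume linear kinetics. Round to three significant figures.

852 mg

For first-order elimination, Css ∝ F·D/(CL·τ); F and CL are unchanged, so Css ∝ D/τ.
D₂ = D₁ × (Css,target / Css,current) = 436 × 29.3/15 = 851.7 mg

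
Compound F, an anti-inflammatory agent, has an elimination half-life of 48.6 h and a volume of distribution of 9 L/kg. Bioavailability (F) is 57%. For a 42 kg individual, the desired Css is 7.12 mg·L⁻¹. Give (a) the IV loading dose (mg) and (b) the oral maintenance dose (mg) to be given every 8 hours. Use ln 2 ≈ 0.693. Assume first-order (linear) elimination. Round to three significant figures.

(a) 2690 mg; (b) 539 mg

Vd = 9 L/kg × 42 kg = 378.0 L
LD = Vd × C = 378.0 × 7.12 = 2691 mg
CL = 0.693 × Vd / t½ = 0.693 × 378.0 / 48.6 = 5.390 L/h
D = CL × Css × τ / F = 5.390 × 7.12 × 8 / 0.57 = 538.6 mg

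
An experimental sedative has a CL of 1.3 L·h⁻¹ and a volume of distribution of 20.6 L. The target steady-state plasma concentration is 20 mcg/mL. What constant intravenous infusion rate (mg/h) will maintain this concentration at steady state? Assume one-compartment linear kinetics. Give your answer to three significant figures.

26.0 mg/h

Vd does not affect the maintenance rate; only clearance governs steady-state input.
Infusion rate = CL · Css = 1.300 L/h × 20 mg/L = 26.00 mg/h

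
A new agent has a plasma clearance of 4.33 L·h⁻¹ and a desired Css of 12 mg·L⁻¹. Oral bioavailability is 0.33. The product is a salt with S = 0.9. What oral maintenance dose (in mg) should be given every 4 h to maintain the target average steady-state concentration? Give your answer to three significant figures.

At steady state, dose per interval replaces the amount cleared in that interval: F·S·D/τ = CL·Css.
D = CL × Css × τ / F / S = 4.330 × 12 × 4 / 0.33 / 0.9 = 699.8 mg

700 mg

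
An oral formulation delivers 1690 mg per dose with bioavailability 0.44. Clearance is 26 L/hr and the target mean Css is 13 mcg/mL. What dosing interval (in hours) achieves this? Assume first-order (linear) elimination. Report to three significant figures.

2.20 h

F·D/τ = CL·Css → τ = F·D / (CL·Css).
τ = 0.44 × 1690 / (26 × 13) = 2.200 h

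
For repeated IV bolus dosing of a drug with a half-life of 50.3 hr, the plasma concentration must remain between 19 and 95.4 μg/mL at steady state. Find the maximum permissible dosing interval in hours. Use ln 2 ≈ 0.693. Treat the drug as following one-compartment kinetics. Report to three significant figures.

k = 0.693 / t½ = 0.693 / 50.3 = 0.01378 h⁻¹
Between IV bolus doses, concentration decays as C = C₀·e^(−kτ), so C_peak/C_trough = e^(kτ).
τ_max = ln(C_peak/C_trough) / k = ln(95.4/19) / 0.01378 = 1.614 / 0.01378 = 117.1 h

117 h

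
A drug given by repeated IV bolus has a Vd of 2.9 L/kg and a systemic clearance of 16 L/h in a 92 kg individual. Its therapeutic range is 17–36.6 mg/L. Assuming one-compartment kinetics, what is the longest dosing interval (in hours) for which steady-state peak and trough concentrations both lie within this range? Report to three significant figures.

Vd(total) = 92 kg × 2.9 L/kg = 266.8 L
k = CL / Vd = 16.00 / 266.8 = 0.05997 h⁻¹
Between IV bolus doses, concentration decays as C = C₀·e^(−kτ), so C_peak/C_trough = e^(kτ).
τ_max = ln(C_peak/C_trough) / k = ln(36.6/17) / 0.05997 = 0.7668 / 0.05997 = 12.79 h

12.8 h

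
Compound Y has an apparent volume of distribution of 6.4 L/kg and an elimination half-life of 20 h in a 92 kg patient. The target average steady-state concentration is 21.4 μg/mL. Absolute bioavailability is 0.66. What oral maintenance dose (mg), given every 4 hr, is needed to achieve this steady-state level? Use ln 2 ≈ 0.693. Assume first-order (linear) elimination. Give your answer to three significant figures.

Vd = 6.4 L/kg × 92 kg = 588.8 L
CL = 0.693 × Vd / t½ = 0.693 × 588.8 / 20 = 20.40 L/h
D = CL × Css × τ / F = 20.40 × 21.4 × 4 / 0.66 = 2646 mg

2650 mg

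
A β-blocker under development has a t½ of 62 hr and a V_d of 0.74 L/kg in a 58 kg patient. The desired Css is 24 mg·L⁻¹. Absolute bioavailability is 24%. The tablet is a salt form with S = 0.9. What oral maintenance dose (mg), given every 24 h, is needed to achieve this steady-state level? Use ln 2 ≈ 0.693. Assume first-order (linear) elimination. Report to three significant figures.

1280 mg

Vd(total) = 58 kg × 0.74 L/kg = 42.92 L
CL = ln 2 · Vd / t½ = 0.693 × 42.92 / 62 = 0.4797 L/h
D = CL × Css × τ / F / S = 0.4797 × 24 × 24 / 0.24 / 0.9 = 1279 mg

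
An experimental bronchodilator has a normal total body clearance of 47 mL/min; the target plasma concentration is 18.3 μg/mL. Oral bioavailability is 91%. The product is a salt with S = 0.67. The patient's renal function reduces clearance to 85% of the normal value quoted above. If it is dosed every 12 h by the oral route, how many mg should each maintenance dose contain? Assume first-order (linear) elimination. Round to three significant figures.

863 mg

CL = 47 mL/min × 60/1000 = 2.820 L/h
Patient clearance = 0.85 × 2.820 = 2.397 L/h
D = CL × Css × τ / F / S = 2.397 × 18.3 × 12 / 0.91 / 0.67 = 863.3 mg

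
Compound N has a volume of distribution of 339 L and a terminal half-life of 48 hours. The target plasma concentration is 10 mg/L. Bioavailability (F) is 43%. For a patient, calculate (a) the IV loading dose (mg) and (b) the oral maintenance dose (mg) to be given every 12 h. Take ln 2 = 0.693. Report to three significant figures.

LD = Vd × C = 339.0 × 10 = 3390 mg
CL = 0.693 × Vd / t½ = 0.693 × 339.0 / 48 = 4.894 L/h
D = CL × Css × τ / F = 4.894 × 10 × 12 / 0.43 = 1366 mg

(a) 3390 mg; (b) 1370 mg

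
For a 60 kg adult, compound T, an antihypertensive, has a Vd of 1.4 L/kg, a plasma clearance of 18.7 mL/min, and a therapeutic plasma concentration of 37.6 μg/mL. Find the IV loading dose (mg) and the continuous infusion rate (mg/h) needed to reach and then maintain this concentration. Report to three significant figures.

(a) 3160 mg; (b) 42.2 mg/h

Vd = 1.4 L/kg × 60 kg = 84.00 L
Loading dose = Vd × C = 84.00 × 37.6 = 3158 mg
Convert clearance: 18.7 mL/min × 60 min/h ÷ 1000 mL/L = 1.122 L/h
Infusion rate = 1.122 L/h × 37.6 mg/L = 42.19 mg/h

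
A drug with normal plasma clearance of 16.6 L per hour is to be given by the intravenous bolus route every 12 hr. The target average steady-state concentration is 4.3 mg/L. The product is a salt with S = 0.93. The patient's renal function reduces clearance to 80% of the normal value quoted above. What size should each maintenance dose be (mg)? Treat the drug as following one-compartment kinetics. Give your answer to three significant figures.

737 mg

Patient clearance = 0.8 × 16.60 = 13.28 L/h
D = CL × Css × τ / S = 13.28 × 4.3 × 12 / 0.93 = 736.8 mg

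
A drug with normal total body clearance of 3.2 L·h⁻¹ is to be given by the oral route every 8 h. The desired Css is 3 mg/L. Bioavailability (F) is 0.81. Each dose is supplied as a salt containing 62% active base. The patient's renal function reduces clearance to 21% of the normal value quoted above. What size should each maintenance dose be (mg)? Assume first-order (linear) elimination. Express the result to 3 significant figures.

Patient clearance = 0.21 × 3.200 = 0.6720 L/h
D = CL × Css × τ / F / S = 0.6720 × 3 × 8 / 0.81 / 0.62 = 32.11 mg

32.1 mg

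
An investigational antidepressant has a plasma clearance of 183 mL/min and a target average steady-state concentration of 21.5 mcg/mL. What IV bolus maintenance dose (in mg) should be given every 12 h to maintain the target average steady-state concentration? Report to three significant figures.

2830 mg

Convert clearance: 183 mL/min × 60 min/h ÷ 1000 mL/L = 10.98 L/h
D = CL × Css × τ = 10.98 × 21.5 × 12 = 2833 mg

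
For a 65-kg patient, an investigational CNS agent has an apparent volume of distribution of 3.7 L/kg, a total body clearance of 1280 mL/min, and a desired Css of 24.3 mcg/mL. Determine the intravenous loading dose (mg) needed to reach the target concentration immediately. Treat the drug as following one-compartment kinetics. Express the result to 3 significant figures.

5840 mg

Vd = 3.7 L/kg × 65 kg = 240.5 L
LD = Vd × C = 240.5 × 24.30 = 5844 mg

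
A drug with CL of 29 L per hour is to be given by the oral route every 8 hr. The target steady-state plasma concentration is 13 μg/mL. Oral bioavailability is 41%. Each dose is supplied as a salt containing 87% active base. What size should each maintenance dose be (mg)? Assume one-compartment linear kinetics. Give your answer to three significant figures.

8460 mg

D = CL × Css × τ / F / S = 29.00 × 13 × 8 / 0.41 / 0.87 = 8455 mg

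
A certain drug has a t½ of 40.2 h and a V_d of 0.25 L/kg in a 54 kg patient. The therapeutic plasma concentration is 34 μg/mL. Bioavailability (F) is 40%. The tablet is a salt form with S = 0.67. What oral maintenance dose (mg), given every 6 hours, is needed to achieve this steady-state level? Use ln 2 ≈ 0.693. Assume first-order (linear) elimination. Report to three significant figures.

177 mg

Vd = 0.25 L/kg × 54 kg = 13.50 L
CL = 0.693 × Vd / t½ = 0.693 × 13.50 / 40.2 = 0.2327 L/h
D = CL × Css × τ / F / S = 0.2327 × 34 × 6 / 0.4 / 0.67 = 177.1 mg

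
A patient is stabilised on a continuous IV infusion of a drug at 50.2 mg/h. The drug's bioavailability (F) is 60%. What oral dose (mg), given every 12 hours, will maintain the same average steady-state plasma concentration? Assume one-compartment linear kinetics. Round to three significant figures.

1000 mg

To maintain the same Css, the systemic dosing rate must be unchanged: F·D/τ = infusion rate.
D = rate × τ / F = 50.2 × 12 / 0.6 = 1004 mg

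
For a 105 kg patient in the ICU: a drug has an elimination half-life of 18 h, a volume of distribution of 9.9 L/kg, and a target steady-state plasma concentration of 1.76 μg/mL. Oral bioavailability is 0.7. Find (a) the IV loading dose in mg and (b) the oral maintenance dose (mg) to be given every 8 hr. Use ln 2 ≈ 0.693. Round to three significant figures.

(a) 1830 mg; (b) 805 mg

Total Vd = 9.9 × 105 = 1040 L
LD = Vd × C = 1040 × 1.76 = 1830 mg
CL = 0.693 × Vd / t½ = 0.693 × 1040 / 18 = 40.04 L/h
D = CL × Css × τ / F = 40.04 × 1.76 × 8 / 0.7 = 805.4 mg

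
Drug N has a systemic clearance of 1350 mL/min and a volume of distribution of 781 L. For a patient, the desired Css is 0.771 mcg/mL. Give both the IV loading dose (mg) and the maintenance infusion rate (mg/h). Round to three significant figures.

(a) 602 mg; (b) 62.5 mg/h

Loading: fill Vd to C_target → 781.0 L × 0.771 mg/L = 602.2 mg
CL = 1350 mL/min × 60/1000 = 81.00 L/h
Maintenance infusion rate = CL × Css = 81.00 × 0.771 = 62.45 mg/h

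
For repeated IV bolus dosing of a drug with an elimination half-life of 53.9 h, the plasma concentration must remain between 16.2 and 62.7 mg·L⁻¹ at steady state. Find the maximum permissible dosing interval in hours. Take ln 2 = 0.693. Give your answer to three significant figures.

k = 0.693 / t½ = 0.693 / 53.9 = 0.01286 h⁻¹
Between IV bolus doses, concentration decays as C = C₀·e^(−kτ), so C_peak/C_trough = e^(kτ).
τ_max = ln(C_peak/C_trough) / k = ln(62.7/16.2) / 0.01286 = 1.353 / 0.01286 = 105.2 h

105 h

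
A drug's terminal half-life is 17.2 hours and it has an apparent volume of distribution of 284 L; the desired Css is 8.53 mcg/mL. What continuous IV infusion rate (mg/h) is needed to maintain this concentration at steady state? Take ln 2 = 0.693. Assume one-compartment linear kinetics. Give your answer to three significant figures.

CL = 0.693 × Vd / t½ = 0.693 × 284.0 / 17.2 = 11.44 L/h
Infusion rate = CL × Css = 11.44 × 8.53 = 97.58 mg/h

97.6 mg/h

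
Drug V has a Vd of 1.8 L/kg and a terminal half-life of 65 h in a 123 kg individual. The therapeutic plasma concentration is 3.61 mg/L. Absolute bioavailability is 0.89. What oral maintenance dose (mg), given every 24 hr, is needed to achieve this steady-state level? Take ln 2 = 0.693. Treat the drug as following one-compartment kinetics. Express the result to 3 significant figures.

Vd(total) = 123 kg × 1.8 L/kg = 221.4 L
CL = ln 2 · Vd / t½ = 0.693 × 221.4 / 65 = 2.360 L/h
D = CL × Css × τ / F = 2.360 × 3.61 × 24 / 0.89 = 229.7 mg

230 mg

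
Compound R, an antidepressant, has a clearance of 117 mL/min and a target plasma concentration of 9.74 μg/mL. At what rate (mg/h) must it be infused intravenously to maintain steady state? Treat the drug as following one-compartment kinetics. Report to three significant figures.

68.4 mg/h

CL = 117 mL/min = 117 × 0.06 = 7.020 L/h
At steady state, infusion rate equals elimination rate: rate in = CL × Css.
Rate = CL × Css = 7.020 × 9.74 = 68.37 mg/h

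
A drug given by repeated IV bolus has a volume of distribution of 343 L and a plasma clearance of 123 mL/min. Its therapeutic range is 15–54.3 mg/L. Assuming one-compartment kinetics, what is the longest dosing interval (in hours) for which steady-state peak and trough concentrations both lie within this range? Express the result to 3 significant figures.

59.8 h

CL = 123 mL/min × 60/1000 = 7.380 L/h
k = CL / Vd = 7.380 / 343.0 = 0.02152 h⁻¹
Between IV bolus doses, concentration decays as C = C₀·e^(−kτ), so C_peak/C_trough = e^(kτ).
τ_max = ln(C_peak/C_trough) / k = ln(54.3/15) / 0.02152 = 1.286 / 0.02152 = 59.76 h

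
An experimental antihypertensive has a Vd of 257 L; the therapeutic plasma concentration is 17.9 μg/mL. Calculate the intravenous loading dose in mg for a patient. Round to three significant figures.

4600 mg

LD = Vd × C = 257.0 × 17.90 = 4600 mg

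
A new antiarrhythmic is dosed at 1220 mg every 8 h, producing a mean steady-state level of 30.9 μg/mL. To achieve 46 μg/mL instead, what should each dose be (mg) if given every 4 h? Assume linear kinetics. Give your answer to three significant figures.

908 mg

For first-order elimination, Css ∝ F·D/(CL·τ); F and CL are unchanged, so Css ∝ D/τ.
D₂ = D₁ × (Css,target / Css,current) × (τ₂/τ₁) = 1220 × (46/30.9) × (4/8) = 908.1 mg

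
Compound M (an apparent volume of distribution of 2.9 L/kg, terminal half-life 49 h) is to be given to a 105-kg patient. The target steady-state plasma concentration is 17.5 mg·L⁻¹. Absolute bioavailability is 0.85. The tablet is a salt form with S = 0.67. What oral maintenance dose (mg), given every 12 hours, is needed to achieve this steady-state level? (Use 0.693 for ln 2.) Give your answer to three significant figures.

Total Vd = 2.9 × 105 = 304.5 L
k = 0.693/49 = 0.01414 h⁻¹, so CL = k·Vd = 0.01414 × 304.5 = 4.306 L/h
D = CL × Css × τ / F / S = 4.306 × 17.5 × 12 / 0.85 / 0.67 = 1588 mg

1590 mg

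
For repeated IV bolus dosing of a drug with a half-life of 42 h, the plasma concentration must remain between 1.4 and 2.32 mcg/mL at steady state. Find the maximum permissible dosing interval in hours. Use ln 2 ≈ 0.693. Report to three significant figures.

k = 0.693 / t½ = 0.693 / 42 = 0.01650 h⁻¹
Between IV bolus doses, concentration decays as C = C₀·e^(−kτ), so C_peak/C_trough = e^(kτ).
τ_max = ln(C_peak/C_trough) / k = ln(2.32/1.4) / 0.01650 = 0.5051 / 0.01650 = 30.61 h

30.6 h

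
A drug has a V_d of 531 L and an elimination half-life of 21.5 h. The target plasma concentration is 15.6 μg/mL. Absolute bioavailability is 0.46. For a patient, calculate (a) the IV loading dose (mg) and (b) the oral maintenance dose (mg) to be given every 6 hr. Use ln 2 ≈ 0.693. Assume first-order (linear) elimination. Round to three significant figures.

(a) 8280 mg; (b) 3480 mg

LD = Vd × C = 531.0 × 15.6 = 8284 mg
CL = 0.693 × Vd / t½ = 0.693 × 531.0 / 21.5 = 17.12 L/h
D = CL × Css × τ / F = 17.12 × 15.6 × 6 / 0.46 = 3484 mg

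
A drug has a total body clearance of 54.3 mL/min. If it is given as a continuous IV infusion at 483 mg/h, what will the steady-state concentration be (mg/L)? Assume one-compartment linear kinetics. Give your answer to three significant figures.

148 mg/L

Convert clearance: 54.3 mL/min × 60 min/h ÷ 1000 mL/L = 3.258 L/h
Css = rate / CL = 483 / 3.258 = 148.3 mg/L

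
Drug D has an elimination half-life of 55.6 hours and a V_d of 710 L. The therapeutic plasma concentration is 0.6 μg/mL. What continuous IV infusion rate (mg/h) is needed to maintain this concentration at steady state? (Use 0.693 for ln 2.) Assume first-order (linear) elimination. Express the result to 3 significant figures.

k = 0.693/55.6 = 0.01246 h⁻¹, so CL = k·Vd = 0.01246 × 710.0 = 8.847 L/h
Infusion rate = CL × Css = 8.847 × 0.6 = 5.308 mg/h

5.31 mg/h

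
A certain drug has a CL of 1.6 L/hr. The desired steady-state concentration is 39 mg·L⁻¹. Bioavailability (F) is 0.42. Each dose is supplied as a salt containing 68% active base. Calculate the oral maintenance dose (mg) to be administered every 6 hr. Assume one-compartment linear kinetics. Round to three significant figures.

1310 mg

At steady state, dose per interval replaces the amount cleared in that interval: F·S·D/τ = CL·Css.
D = CL × Css × τ / F / S = 1.600 × 39 × 6 / 0.42 / 0.68 = 1311 mg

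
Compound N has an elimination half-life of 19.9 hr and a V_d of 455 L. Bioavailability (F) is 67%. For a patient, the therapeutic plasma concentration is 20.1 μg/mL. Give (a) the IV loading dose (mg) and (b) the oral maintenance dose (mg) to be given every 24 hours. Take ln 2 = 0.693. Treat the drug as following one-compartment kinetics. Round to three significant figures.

(a) 9150 mg; (b) 11400 mg

LD = Vd × C = 455.0 × 20.1 = 9146 mg
CL = 0.693 × Vd / t½ = 0.693 × 455.0 / 19.9 = 15.84 L/h
D = CL × Css × τ / F = 15.84 × 20.1 × 24 / 0.67 = 11400 mg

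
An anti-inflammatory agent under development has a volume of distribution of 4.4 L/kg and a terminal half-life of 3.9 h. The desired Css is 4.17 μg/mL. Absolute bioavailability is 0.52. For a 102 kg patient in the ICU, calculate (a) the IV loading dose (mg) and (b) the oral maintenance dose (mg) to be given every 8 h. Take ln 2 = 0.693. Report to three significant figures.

(a) 1870 mg; (b) 5120 mg

Vd = 4.4 L/kg × 102 kg = 448.8 L
LD = Vd × C = 448.8 × 4.17 = 1871 mg
CL = 0.693 × Vd / t½ = 0.693 × 448.8 / 3.9 = 79.75 L/h
D = CL × Css × τ / F = 79.75 × 4.17 × 8 / 0.52 = 5116 mg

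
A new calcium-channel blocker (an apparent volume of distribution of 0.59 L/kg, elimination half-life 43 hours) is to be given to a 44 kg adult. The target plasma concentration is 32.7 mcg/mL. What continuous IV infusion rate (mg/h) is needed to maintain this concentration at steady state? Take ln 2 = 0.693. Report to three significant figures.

13.7 mg/h

Total Vd = 0.59 × 44 = 25.96 L
CL = 0.693 × Vd / t½ = 0.693 × 25.96 / 43 = 0.4184 L/h
Infusion rate = CL × Css = 0.4184 × 32.7 = 13.68 mg/h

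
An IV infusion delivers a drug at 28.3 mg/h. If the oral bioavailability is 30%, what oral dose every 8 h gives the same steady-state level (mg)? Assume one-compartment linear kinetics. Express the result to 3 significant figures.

To maintain the same Css, the systemic dosing rate must be unchanged: F·D/τ = infusion rate.
D = rate × τ / F = 28.3 × 8 / 0.3 = 754.7 mg

755 mg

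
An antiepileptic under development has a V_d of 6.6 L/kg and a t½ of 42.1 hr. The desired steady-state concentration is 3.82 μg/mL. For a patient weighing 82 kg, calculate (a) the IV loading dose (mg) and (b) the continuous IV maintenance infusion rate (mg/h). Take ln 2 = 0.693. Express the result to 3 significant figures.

Total Vd = 6.6 × 82 = 541.2 L
LD = Vd × C = 541.2 × 3.82 = 2067 mg
CL = 0.693 × Vd / t½ = 0.693 × 541.2 / 42.1 = 8.909 L/h
Infusion rate = CL × Css = 8.909 × 3.82 = 34.03 mg/h

(a) 2070 mg; (b) 34.0 mg/h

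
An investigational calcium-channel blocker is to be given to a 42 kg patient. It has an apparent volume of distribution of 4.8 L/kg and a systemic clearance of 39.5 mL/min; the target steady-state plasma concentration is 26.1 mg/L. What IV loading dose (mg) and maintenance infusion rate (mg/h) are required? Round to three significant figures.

(a) 5260 mg; (b) 61.9 mg/h

Vd(total) = 42 kg × 4.8 L/kg = 201.6 L
Loading dose = Vd × C = 201.6 × 26.1 = 5262 mg
CL = 39.5 mL/min = 39.5 × 0.06 = 2.370 L/h
Infusion rate = 2.370 L/h × 26.1 mg/L = 61.86 mg/h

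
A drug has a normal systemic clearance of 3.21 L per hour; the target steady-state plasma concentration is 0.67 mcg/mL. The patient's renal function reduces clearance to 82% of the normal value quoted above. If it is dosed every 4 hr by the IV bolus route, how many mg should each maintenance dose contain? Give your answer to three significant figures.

7.05 mg

Patient clearance = 0.82 × 3.210 = 2.632 L/h
D = CL × Css × τ = 2.632 × 0.67 × 4 = 7.054 mg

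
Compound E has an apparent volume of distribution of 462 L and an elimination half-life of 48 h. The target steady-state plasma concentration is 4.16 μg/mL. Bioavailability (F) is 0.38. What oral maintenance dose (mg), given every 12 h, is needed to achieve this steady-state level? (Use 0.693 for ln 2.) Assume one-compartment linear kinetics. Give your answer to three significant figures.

876 mg

k = 0.693/48 = 0.01444 h⁻¹, so CL = k·Vd = 0.01444 × 462.0 = 6.671 L/h
D = CL × Css × τ / F = 6.671 × 4.16 × 12 / 0.38 = 876.4 mg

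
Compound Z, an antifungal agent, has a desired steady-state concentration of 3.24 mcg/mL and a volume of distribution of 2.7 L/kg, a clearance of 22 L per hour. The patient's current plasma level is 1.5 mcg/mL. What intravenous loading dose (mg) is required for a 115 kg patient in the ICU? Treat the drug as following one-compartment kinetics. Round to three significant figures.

Vd(total) = 115 kg × 2.7 L/kg = 310.5 L
Concentration deficit ΔC = 3.24 − 1.5 = 1.740 mg/L
LD = Vd × ΔC = 310.5 × 1.740 = 540.3 mg

540 mg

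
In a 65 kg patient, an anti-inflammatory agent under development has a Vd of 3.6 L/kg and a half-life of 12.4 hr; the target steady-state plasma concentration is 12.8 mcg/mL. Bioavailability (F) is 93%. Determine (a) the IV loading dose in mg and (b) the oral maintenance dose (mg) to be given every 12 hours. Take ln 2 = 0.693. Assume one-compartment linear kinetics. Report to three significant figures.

Total Vd = 3.6 × 65 = 234.0 L
LD = Vd × C = 234.0 × 12.8 = 2995 mg
CL = 0.693 × Vd / t½ = 0.693 × 234.0 / 12.4 = 13.08 L/h
D = CL × Css × τ / F = 13.08 × 12.8 × 12 / 0.93 = 2160 mg

(a) 3000 mg; (b) 2160 mg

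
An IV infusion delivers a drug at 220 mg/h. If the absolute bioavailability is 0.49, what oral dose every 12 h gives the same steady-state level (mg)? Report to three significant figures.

5390 mg

To maintain the same Css, the systemic dosing rate must be unchanged: F·D/τ = infusion rate.
D = rate × τ / F = 220 × 12 / 0.49 = 5388 mg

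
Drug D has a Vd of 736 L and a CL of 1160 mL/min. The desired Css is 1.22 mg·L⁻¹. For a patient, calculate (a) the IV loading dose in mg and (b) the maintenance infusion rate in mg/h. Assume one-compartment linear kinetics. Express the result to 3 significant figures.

LD = Vd · C_target = 736.0 × 1.22 = 897.9 mg
CL = 1160 mL/min × 60/1000 = 69.60 L/h
Maintenance: replace elimination → rate = CL × Css = 69.60 × 1.22 = 84.91 mg/h

(a) 898 mg; (b) 84.9 mg/h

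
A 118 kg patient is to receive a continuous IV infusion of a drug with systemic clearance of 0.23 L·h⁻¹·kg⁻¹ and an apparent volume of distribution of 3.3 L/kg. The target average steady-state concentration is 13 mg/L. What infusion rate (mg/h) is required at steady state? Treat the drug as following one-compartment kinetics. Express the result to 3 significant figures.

CL = 0.23 L·h⁻¹·kg⁻¹ × 118 kg = 27.14 L/h
Rate = CL × Css = 27.14 × 13 = 352.8 mg/h

353 mg/h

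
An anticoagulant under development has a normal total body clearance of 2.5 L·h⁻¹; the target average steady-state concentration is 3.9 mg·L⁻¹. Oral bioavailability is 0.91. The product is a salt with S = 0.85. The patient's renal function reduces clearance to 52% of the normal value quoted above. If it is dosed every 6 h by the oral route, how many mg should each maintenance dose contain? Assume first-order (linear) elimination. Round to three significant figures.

Patient clearance = 0.52 × 2.500 = 1.300 L/h
D = CL × Css × τ / F / S = 1.300 × 3.9 × 6 / 0.91 / 0.85 = 39.33 mg

39.3 mg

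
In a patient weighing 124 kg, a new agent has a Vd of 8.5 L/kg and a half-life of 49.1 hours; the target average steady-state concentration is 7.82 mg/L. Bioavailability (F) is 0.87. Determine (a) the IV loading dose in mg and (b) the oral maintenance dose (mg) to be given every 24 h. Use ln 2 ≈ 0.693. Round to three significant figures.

Vd = 8.5 L/kg × 124 kg = 1054 L
LD = Vd × C = 1054 × 7.82 = 8242 mg
CL = 0.693 × Vd / t½ = 0.693 × 1054 / 49.1 = 14.88 L/h
D = CL × Css × τ / F = 14.88 × 7.82 × 24 / 0.87 = 3210 mg

(a) 8240 mg; (b) 3210 mg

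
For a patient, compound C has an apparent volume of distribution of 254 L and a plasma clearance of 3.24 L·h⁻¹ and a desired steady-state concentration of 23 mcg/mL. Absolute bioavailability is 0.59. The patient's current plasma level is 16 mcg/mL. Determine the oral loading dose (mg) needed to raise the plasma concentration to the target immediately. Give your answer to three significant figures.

Loading dose depends on Vd (not clearance): it fills the distribution volume.
Concentration deficit ΔC = 23 − 16 = 7.000 mg/L
LD = Vd × ΔC / F = 254.0 × 7.000 / 0.59 = 3014 mg

3010 mg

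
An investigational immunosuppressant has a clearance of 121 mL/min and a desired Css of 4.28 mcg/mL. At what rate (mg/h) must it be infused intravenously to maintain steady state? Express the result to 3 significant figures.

CL = 121 mL/min = 121 × 0.06 = 7.260 L/h
At steady state, infusion rate equals elimination rate: rate in = CL × Css.
Rate = CL × Css = 7.260 × 4.28 = 31.07 mg/h

31.1 mg/h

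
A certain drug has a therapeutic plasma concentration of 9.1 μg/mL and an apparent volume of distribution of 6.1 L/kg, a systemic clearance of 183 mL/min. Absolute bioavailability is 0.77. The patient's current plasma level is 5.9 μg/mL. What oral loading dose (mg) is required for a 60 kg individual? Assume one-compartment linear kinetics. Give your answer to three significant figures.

Vd(total) = 60 kg × 6.1 L/kg = 366.0 L
The loading dose fills Vd to the target concentration.
Concentration deficit ΔC = 9.1 − 5.9 = 3.200 mg/L
LD = Vd × ΔC / F = 366.0 × 3.200 / 0.77 = 1521 mg

1520 mg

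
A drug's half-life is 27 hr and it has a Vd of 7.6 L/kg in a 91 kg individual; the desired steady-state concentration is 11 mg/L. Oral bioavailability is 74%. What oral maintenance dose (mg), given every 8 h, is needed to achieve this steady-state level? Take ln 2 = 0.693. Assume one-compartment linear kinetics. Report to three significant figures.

Vd(total) = 91 kg × 7.6 L/kg = 691.6 L
CL = ln 2 · Vd / t½ = 0.693 × 691.6 / 27 = 17.75 L/h
D = CL × Css × τ / F = 17.75 × 11 × 8 / 0.74 = 2111 mg

2110 mg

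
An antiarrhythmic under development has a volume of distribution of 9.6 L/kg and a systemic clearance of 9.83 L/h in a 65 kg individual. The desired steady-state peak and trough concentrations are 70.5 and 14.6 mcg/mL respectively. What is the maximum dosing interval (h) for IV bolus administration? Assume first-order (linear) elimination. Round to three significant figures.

Vd = 9.6 L/kg × 65 kg = 624.0 L
k = CL / Vd = 9.830 / 624.0 = 0.01575 h⁻¹
Between IV bolus doses, concentration decays as C = C₀·e^(−kτ), so C_peak/C_trough = e^(kτ).
τ_max = ln(C_peak/C_trough) / k = ln(70.5/14.6) / 0.01575 = 1.575 / 0.01575 = 100.0 h

100 h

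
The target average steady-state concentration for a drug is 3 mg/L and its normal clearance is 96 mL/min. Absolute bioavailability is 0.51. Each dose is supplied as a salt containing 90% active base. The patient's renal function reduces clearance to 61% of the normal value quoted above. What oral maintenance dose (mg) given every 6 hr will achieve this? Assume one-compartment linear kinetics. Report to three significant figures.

Convert clearance: 96 mL/min × 60 min/h ÷ 1000 mL/L = 5.760 L/h
Patient clearance = 0.61 × 5.760 = 3.514 L/h
D = CL × Css × τ / F / S = 3.514 × 3 × 6 / 0.51 / 0.9 = 137.8 mg

138 mg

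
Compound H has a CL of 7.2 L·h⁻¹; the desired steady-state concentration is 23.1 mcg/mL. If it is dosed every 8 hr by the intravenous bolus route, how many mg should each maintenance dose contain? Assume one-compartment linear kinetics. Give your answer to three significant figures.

1330 mg

D = CL × Css × τ = 7.200 × 23.1 × 8 = 1331 mg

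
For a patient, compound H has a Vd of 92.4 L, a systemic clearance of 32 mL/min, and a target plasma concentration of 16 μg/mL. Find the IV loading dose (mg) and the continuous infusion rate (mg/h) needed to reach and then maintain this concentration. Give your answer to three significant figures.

LD = Vd · C_target = 92.40 × 16 = 1478 mg
CL = 32 mL/min × 60/1000 = 1.920 L/h
Maintenance infusion rate = CL × Css = 1.920 × 16 = 30.72 mg/h

(a) 1480 mg; (b) 30.7 mg/h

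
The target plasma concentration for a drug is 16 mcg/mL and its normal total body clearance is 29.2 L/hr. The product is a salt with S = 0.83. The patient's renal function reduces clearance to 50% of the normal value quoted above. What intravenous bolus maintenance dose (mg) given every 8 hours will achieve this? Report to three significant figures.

2250 mg

Patient clearance = 0.5 × 29.20 = 14.60 L/h
D = CL × Css × τ / S = 14.60 × 16 × 8 / 0.83 = 2252 mg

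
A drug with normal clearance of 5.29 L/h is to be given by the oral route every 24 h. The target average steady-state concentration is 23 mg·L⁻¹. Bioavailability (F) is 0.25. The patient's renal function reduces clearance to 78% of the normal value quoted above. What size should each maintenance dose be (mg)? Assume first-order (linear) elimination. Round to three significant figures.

9110 mg

Patient clearance = 0.78 × 5.290 = 4.126 L/h
At steady state, dose per interval replaces the amount cleared in that interval: F·D/τ = CL·Css.
D = CL × Css × τ / F = 4.126 × 23 × 24 / 0.25 = 9110 mg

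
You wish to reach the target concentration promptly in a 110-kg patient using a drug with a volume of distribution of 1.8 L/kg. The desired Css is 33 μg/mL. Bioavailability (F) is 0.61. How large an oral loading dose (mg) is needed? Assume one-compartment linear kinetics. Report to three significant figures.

10700 mg

Vd(total) = 110 kg × 1.8 L/kg = 198.0 L
LD = Vd × C / F = 198.0 × 33.00 / 0.61 = 10710 mg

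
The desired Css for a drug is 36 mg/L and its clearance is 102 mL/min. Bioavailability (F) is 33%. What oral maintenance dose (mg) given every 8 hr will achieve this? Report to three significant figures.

CL = 102 mL/min = 102 × 0.06 = 6.120 L/h
At steady state, dose per interval replaces the amount cleared in that interval: F·D/τ = CL·Css.
D = CL × Css × τ / F = 6.120 × 36 × 8 / 0.33 = 5341 mg

5340 mg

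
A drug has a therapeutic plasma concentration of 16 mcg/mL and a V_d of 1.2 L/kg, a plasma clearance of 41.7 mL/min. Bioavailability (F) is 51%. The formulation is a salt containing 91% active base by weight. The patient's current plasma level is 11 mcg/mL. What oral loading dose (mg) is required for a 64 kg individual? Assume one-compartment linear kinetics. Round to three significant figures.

827 mg

Vd = 1.2 L/kg × 64 kg = 76.80 L
The loading dose fills Vd to the target concentration; clearance is irrelevant here.
Concentration deficit ΔC = 16 − 11 = 5.000 mg/L
LD = Vd × ΔC / F / S = 76.80 × 5.000 / 0.51 / 0.91 = 827.4 mg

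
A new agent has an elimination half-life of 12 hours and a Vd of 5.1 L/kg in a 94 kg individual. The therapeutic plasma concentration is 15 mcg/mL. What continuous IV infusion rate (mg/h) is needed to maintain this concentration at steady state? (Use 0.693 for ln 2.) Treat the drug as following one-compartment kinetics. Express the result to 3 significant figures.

415 mg/h

Total Vd = 5.1 × 94 = 479.4 L
k = 0.693/12 = 0.05775 h⁻¹, so CL = k·Vd = 0.05775 × 479.4 = 27.69 L/h
Infusion rate = CL × Css = 27.69 × 15 = 415.4 mg/h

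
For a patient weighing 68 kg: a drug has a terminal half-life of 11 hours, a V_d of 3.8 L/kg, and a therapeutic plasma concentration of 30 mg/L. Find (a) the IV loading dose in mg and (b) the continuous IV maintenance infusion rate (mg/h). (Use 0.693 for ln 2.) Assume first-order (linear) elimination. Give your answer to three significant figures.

Vd(total) = 68 kg × 3.8 L/kg = 258.4 L
LD = Vd × C = 258.4 × 30 = 7752 mg
CL = 0.693 × Vd / t½ = 0.693 × 258.4 / 11 = 16.28 L/h
Infusion rate = CL × Css = 16.28 × 30 = 488.4 mg/h

(a) 7750 mg; (b) 488 mg/h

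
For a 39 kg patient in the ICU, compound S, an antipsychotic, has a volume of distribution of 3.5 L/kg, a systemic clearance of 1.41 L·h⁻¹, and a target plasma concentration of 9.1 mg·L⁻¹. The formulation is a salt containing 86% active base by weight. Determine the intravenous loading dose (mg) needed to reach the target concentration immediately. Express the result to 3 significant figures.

Vd = 3.5 L/kg × 39 kg = 136.5 L
LD = Vd × C / S = 136.5 × 9.100 / 0.86 = 1444 mg

1440 mg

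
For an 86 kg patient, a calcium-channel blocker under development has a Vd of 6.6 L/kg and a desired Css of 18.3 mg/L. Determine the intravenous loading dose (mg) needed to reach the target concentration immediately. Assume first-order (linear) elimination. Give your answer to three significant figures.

Vd = 6.6 L/kg × 86 kg = 567.6 L
The loading dose fills Vd to the target concentration.
LD = Vd × C = 567.6 × 18.30 = 10390 mg

10400 mg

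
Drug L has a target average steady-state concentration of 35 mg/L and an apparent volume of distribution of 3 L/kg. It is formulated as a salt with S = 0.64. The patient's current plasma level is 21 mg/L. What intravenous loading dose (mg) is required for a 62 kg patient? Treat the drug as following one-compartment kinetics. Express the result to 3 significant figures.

4070 mg

Total Vd = 3 × 62 = 186.0 L
Concentration deficit ΔC = 35 − 21 = 14.00 mg/L
LD = Vd × ΔC / S = 186.0 × 14.00 / 0.64 = 4069 mg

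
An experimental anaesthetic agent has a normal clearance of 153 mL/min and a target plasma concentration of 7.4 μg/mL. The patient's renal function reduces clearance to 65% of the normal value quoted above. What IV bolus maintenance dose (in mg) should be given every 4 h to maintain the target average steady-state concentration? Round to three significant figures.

CL = 153 mL/min × 60/1000 = 9.180 L/h
Patient clearance = 0.65 × 9.180 = 5.967 L/h
D = CL × Css × τ = 5.967 × 7.4 × 4 = 176.6 mg

177 mg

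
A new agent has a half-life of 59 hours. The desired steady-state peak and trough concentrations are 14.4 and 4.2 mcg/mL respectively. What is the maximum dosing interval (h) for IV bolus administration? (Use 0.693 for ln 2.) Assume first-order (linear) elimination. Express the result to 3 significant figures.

105 h

k = 0.693 / t½ = 0.693 / 59 = 0.01175 h⁻¹
Between IV bolus doses, concentration decays as C = C₀·e^(−kτ), so C_peak/C_trough = e^(kτ).
τ_max = ln(C_peak/C_trough) / k = ln(14.4/4.2) / 0.01175 = 1.232 / 0.01175 = 104.9 h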